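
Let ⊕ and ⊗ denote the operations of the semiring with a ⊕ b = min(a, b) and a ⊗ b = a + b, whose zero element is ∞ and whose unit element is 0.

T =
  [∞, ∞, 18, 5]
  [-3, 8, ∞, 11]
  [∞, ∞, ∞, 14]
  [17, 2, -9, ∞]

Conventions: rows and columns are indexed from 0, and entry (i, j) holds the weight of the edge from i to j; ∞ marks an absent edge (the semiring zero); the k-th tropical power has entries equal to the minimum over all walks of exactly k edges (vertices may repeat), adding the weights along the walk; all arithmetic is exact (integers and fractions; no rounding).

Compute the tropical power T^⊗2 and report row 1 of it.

T^⊗2:
  [22, 7, -4, 32]
  [5, 13, 2, 2]
  [31, 16, 5, ∞]
  [-1, 10, 35, 5]
Answer: row 1 of T^⊗2 = [5, 13, 2, 2]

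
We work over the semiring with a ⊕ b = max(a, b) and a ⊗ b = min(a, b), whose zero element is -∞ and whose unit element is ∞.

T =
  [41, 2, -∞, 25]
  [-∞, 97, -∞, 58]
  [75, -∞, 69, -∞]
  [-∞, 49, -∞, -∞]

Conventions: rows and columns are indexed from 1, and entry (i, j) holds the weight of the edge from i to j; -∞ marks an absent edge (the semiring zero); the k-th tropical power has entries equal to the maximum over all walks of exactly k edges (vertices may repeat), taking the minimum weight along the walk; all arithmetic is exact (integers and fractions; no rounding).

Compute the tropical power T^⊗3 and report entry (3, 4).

T^⊗2:
  [41, 25, -∞, 25]
  [-∞, 97, -∞, 58]
  [69, 2, 69, 25]
  [-∞, 49, -∞, 49]
T^⊗3:
  [41, 25, -∞, 25]
  [-∞, 97, -∞, 58]
  [69, 25, 69, 25]
  [-∞, 49, -∞, 49]
Key observation: the optimum is the walk 3->1->1->4, with weight 75 min 41 min 25 = 25.
Optimal value attained by: walk 3->1->1->4.
Answer: (T^⊗3)[3][4] = 25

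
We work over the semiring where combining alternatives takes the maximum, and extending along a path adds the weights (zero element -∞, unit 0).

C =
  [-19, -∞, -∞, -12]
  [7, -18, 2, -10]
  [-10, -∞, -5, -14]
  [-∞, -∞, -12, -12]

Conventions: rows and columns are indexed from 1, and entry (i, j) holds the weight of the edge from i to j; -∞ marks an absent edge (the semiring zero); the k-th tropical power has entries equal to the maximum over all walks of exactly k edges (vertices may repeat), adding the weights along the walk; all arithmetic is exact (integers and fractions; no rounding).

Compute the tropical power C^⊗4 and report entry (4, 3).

C^⊗2:
  [-38, -∞, -24, -24]
  [-8, -36, -3, -5]
  [-15, -∞, -10, -19]
  [-22, -∞, -17, -24]
C^⊗3:
  [-34, -∞, -29, -36]
  [-13, -54, -8, -17]
  [-20, -∞, -15, -24]
  [-27, -∞, -22, -31]
C^⊗4:
  [-39, -∞, -34, -43]
  [-18, -72, -13, -22]
  [-25, -∞, -20, -29]
  [-32, -∞, -27, -36]
Key observation: the optimum is the walk 4->3->3->3->3, with weight (-12) + (-5) + (-5) + (-5) = -27.
Optimal value attained by: walk 4->3->3->3->3.
Answer: (C^⊗4)[4][3] = -27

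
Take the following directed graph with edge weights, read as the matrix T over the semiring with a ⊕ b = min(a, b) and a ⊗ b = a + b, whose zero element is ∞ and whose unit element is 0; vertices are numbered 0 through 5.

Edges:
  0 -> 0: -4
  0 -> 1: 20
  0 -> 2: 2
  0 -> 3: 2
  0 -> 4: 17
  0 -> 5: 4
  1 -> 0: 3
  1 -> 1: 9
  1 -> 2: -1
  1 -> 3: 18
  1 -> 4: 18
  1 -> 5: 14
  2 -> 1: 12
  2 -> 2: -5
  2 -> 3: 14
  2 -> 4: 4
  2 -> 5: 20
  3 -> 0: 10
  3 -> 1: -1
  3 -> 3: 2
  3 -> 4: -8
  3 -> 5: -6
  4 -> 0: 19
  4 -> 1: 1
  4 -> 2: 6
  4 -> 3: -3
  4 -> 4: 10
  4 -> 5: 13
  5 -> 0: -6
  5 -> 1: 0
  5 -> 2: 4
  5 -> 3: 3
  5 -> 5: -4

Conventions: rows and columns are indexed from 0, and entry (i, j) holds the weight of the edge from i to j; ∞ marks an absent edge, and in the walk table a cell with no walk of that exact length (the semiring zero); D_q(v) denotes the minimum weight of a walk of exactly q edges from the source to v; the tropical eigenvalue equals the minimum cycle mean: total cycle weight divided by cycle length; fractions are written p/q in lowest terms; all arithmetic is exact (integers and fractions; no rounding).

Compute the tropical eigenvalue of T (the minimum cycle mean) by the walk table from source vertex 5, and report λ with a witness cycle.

q=0: [∞, ∞, ∞, ∞, ∞, 0]
q=1: [-6, 0, 4, 3, ∞, -4]
q=2: [-10, -4, -4, -4, -5, -8]
q=3: [-14, -8, -9, -8, -12, -12]
q=4: [-18, -12, -14, -15, -16, -16]
q=5: [-22, -16, -19, -19, -23, -21]
q=6: [-27, -22, -24, -26, -27, -25]
Optimal cycle mean attained by: cycle 3->4->3, total (-8) + (-3), length 2.
Answer: λ = -11/2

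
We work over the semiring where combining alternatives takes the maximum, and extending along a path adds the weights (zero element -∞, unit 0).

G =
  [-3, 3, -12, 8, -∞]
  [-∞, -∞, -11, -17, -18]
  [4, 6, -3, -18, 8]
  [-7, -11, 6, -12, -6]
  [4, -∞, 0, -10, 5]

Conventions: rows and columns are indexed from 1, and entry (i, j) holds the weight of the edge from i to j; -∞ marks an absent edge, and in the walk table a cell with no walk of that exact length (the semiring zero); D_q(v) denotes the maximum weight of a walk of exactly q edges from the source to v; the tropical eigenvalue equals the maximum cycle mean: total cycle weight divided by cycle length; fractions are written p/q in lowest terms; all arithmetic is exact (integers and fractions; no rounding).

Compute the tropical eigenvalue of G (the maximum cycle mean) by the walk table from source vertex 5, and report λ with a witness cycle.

q=0: [-∞, -∞, -∞, -∞, 0]
q=1: [4, -∞, 0, -10, 5]
q=2: [9, 7, 5, 12, 10]
q=3: [14, 12, 18, 17, 15]
q=4: [22, 24, 23, 22, 26]
q=5: [30, 29, 28, 30, 31]
Optimal cycle mean attained by: cycle 1->4->3->5->1, total 8 + 6 + 8 + 4, length 4.
Answer: λ = 13/2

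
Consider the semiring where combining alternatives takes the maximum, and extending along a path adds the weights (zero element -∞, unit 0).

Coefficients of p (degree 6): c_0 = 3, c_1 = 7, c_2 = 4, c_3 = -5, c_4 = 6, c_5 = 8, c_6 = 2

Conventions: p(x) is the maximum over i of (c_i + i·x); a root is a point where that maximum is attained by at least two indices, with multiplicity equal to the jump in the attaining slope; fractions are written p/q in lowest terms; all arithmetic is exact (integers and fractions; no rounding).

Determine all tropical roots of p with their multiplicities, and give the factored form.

hull edge (i=0, c=3) to (i=1, c=7): slope 4, span 1
hull edge (i=1, c=7) to (i=5, c=8): slope 1/4, span 4
hull edge (i=5, c=8) to (i=6, c=2): slope -6, span 1
Factored form: p(x) = 2 ⊗ (x ⊕ (-4)) ⊗ (x ⊕ (-1/4)) ⊗ (x ⊕ (-1/4)) ⊗ (x ⊕ (-1/4)) ⊗ (x ⊕ (-1/4)) ⊗ (x ⊕ 6)
Answer: roots = -4 (mult 1), -1/4 (mult 4), 6 (mult 1)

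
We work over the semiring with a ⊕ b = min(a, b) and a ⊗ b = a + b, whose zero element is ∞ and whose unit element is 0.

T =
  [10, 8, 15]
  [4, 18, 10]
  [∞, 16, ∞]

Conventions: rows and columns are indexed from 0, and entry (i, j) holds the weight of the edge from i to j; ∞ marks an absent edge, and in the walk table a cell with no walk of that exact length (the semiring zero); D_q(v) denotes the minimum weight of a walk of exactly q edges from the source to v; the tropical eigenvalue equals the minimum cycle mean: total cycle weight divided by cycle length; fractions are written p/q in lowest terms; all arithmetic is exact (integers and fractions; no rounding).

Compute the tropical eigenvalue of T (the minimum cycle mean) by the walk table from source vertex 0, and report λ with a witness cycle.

q=0: [0, ∞, ∞]
q=1: [10, 8, 15]
q=2: [12, 18, 18]
q=3: [22, 20, 27]
Optimal cycle mean attained by: cycle 0->1->0, total 8 + 4, length 2.
Answer: λ = 6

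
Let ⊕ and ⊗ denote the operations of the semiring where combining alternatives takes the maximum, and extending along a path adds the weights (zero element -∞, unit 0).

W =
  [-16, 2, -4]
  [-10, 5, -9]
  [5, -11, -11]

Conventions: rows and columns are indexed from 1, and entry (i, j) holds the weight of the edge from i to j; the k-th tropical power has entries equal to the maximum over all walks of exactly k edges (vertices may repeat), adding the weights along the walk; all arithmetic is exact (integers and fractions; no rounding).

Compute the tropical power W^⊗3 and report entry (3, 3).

W^⊗2:
  [1, 7, -7]
  [-4, 10, -4]
  [-6, 7, 1]
W^⊗3:
  [-2, 12, -2]
  [1, 15, 1]
  [6, 12, -2]
Key observation: the optimum is the walk 3->1->2->3, with weight 5 + 2 + (-9) = -2.
Optimal value attained by: walk 3->1->2->3.
Answer: (W^⊗3)[3][3] = -2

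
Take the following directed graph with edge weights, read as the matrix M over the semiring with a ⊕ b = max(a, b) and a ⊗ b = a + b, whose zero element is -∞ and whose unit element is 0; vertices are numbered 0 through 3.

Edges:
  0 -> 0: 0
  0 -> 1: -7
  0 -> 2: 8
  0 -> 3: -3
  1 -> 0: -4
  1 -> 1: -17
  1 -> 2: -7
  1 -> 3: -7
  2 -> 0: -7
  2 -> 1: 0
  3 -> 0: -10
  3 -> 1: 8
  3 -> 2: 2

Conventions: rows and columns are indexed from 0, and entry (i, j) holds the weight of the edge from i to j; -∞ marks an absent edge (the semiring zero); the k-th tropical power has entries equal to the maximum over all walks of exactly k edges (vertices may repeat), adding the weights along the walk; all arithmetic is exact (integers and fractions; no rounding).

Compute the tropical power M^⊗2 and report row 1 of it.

M^⊗2:
  [1, 8, 8, -3]
  [-4, 1, 4, -7]
  [-4, -14, 1, -7]
  [4, 2, 1, 1]
Answer: row 1 of M^⊗2 = [-4, 1, 4, -7]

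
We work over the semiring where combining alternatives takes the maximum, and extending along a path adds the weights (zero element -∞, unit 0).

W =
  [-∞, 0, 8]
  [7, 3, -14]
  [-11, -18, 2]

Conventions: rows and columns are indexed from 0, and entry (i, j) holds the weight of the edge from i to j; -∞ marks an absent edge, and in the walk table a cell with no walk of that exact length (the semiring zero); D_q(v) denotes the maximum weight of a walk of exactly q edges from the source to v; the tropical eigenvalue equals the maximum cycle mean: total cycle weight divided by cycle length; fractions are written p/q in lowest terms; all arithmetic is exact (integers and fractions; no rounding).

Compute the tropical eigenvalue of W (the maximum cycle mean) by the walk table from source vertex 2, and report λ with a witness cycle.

q=0: [-∞, -∞, 0]
q=1: [-11, -18, 2]
q=2: [-9, -11, 4]
q=3: [-4, -8, 6]
Optimal cycle mean attained by: cycle 0->1->0, total 0 + 7, length 2.
Answer: λ = 7/2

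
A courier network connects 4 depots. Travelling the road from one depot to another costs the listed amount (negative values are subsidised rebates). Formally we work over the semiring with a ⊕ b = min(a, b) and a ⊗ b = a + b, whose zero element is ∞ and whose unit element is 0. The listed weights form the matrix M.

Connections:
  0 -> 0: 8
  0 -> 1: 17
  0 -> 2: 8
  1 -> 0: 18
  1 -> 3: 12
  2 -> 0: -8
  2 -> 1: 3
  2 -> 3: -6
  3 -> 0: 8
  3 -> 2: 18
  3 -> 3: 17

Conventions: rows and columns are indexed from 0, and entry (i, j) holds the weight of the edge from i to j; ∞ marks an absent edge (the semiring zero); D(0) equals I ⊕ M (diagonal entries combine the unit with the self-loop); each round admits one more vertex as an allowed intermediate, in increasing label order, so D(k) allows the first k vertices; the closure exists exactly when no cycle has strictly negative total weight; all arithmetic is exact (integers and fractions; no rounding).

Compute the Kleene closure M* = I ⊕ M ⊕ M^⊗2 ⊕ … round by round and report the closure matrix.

D(0):
  [0, 17, 8, ∞]
  [18, 0, ∞, 12]
  [-8, 3, 0, -6]
  [8, ∞, 18, 0]
D(1):
  [0, 17, 8, ∞]
  [18, 0, 26, 12]
  [-8, 3, 0, -6]
  [8, 25, 16, 0]
D(2):
  [0, 17, 8, 29]
  [18, 0, 26, 12]
  [-8, 3, 0, -6]
  [8, 25, 16, 0]
D(3):
  [0, 11, 8, 2]
  [18, 0, 26, 12]
  [-8, 3, 0, -6]
  [8, 19, 16, 0]
D(4):
  [0, 11, 8, 2]
  [18, 0, 26, 12]
  [-8, 3, 0, -6]
  [8, 19, 16, 0]
Answer: M* = [[0, 11, 8, 2], [18, 0, 26, 12], [-8, 3, 0, -6], [8, 19, 16, 0]]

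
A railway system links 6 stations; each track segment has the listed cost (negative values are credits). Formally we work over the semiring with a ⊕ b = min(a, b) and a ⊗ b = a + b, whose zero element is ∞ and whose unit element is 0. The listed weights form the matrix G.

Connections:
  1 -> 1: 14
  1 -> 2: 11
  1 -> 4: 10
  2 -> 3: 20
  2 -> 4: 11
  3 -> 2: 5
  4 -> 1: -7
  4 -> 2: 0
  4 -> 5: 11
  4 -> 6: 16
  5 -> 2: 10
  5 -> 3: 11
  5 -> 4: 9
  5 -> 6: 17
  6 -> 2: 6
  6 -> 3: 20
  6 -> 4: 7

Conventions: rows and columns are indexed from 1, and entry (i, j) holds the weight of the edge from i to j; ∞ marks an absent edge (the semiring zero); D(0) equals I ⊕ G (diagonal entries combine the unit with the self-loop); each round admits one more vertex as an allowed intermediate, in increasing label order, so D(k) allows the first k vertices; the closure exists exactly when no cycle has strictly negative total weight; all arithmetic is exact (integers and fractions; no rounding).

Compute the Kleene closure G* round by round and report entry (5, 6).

D(0):
  [0, 11, ∞, 10, ∞, ∞]
  [∞, 0, 20, 11, ∞, ∞]
  [∞, 5, 0, ∞, ∞, ∞]
  [-7, 0, ∞, 0, 11, 16]
  [∞, 10, 11, 9, 0, 17]
  [∞, 6, 20, 7, ∞, 0]
D(1):
  [0, 11, ∞, 10, ∞, ∞]
  [∞, 0, 20, 11, ∞, ∞]
  [∞, 5, 0, ∞, ∞, ∞]
  [-7, 0, ∞, 0, 11, 16]
  [∞, 10, 11, 9, 0, 17]
  [∞, 6, 20, 7, ∞, 0]
D(2):
  [0, 11, 31, 10, ∞, ∞]
  [∞, 0, 20, 11, ∞, ∞]
  [∞, 5, 0, 16, ∞, ∞]
  [-7, 0, 20, 0, 11, 16]
  [∞, 10, 11, 9, 0, 17]
  [∞, 6, 20, 7, ∞, 0]
D(3):
  [0, 11, 31, 10, ∞, ∞]
  [∞, 0, 20, 11, ∞, ∞]
  [∞, 5, 0, 16, ∞, ∞]
  [-7, 0, 20, 0, 11, 16]
  [∞, 10, 11, 9, 0, 17]
  [∞, 6, 20, 7, ∞, 0]
D(4):
  [0, 10, 30, 10, 21, 26]
  [4, 0, 20, 11, 22, 27]
  [9, 5, 0, 16, 27, 32]
  [-7, 0, 20, 0, 11, 16]
  [2, 9, 11, 9, 0, 17]
  [0, 6, 20, 7, 18, 0]
D(5):
  [0, 10, 30, 10, 21, 26]
  [4, 0, 20, 11, 22, 27]
  [9, 5, 0, 16, 27, 32]
  [-7, 0, 20, 0, 11, 16]
  [2, 9, 11, 9, 0, 17]
  [0, 6, 20, 7, 18, 0]
D(6):
  [0, 10, 30, 10, 21, 26]
  [4, 0, 20, 11, 22, 27]
  [9, 5, 0, 16, 27, 32]
  [-7, 0, 20, 0, 11, 16]
  [2, 9, 11, 9, 0, 17]
  [0, 6, 20, 7, 18, 0]
Answer: G*[5][6] = 17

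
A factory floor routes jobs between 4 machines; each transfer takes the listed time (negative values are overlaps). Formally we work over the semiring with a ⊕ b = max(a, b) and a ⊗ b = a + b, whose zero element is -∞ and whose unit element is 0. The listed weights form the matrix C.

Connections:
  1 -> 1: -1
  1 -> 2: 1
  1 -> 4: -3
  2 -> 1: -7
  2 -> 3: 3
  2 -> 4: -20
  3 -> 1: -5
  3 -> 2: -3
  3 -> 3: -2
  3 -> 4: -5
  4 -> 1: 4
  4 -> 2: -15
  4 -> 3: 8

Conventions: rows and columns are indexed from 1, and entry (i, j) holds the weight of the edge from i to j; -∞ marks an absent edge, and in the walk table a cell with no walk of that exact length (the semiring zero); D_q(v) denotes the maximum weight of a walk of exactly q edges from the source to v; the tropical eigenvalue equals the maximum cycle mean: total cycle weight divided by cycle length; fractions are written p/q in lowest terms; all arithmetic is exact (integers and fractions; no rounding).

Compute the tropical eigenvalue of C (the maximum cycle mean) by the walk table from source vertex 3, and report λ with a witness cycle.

q=0: [-∞, -∞, 0, -∞]
q=1: [-5, -3, -2, -5]
q=2: [-1, -4, 3, -7]
q=3: [-2, 0, 1, -2]
q=4: [2, -1, 6, -4]
Optimal cycle mean attained by: cycle 3->4->3, total (-5) + 8, length 2.
Answer: λ = 3/2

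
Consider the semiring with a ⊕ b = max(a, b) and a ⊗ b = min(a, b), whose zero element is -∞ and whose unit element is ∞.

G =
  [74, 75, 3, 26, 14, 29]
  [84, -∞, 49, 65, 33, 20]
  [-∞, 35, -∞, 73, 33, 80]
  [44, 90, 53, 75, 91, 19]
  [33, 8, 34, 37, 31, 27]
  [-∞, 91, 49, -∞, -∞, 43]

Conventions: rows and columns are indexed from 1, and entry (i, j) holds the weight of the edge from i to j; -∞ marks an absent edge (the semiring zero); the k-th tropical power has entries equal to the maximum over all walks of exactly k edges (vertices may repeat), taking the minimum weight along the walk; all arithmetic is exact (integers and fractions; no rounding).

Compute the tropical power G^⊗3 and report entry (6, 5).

G^⊗2:
  [75, 74, 49, 65, 33, 29]
  [74, 75, 53, 65, 65, 49]
  [44, 80, 53, 73, 73, 43]
  [84, 75, 53, 75, 75, 53]
  [37, 37, 37, 37, 37, 34]
  [84, 43, 49, 65, 33, 49]
G^⊗3:
  [74, 75, 53, 65, 65, 49]
  [75, 74, 53, 65, 65, 53]
  [80, 73, 53, 73, 73, 53]
  [75, 75, 53, 75, 75, 53]
  [37, 37, 37, 37, 37, 37]
  [74, 75, 53, 65, 65, 49]
Key observation: the optimum is the walk 6->2->4->5, with weight 91 min 65 min 91 = 65.
Optimal value attained by: walk 6->2->4->5.
Answer: (G^⊗3)[6][5] = 65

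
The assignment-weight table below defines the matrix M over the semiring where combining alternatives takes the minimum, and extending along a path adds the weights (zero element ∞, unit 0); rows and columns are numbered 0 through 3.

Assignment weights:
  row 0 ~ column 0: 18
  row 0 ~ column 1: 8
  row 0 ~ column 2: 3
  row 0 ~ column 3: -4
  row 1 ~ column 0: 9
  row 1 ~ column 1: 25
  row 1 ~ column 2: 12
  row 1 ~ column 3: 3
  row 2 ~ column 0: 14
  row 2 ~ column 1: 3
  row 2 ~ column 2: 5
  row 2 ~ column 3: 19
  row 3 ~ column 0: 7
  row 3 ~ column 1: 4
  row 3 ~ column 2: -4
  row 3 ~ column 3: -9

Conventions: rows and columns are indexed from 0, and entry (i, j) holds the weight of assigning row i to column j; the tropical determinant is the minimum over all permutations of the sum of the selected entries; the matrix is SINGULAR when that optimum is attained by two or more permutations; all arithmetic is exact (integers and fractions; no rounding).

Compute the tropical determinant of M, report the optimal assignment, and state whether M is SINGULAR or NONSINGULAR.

σ = (0, 1, 2, 3): 18 + 25 + 5 + (-9) = 39
σ = (0, 1, 3, 2): 18 + 25 + 19 + (-4) = 58
σ = (0, 2, 1, 3): 18 + 12 + 3 + (-9) = 24
σ = (0, 2, 3, 1): 18 + 12 + 19 + 4 = 53
σ = (0, 3, 1, 2): 18 + 3 + 3 + (-4) = 20
σ = (0, 3, 2, 1): 18 + 3 + 5 + 4 = 30
σ = (1, 0, 2, 3): 8 + 9 + 5 + (-9) = 13
σ = (1, 0, 3, 2): 8 + 9 + 19 + (-4) = 32
σ = (1, 2, 0, 3): 8 + 12 + 14 + (-9) = 25
σ = (1, 2, 3, 0): 8 + 12 + 19 + 7 = 46
σ = (1, 3, 0, 2): 8 + 3 + 14 + (-4) = 21
σ = (1, 3, 2, 0): 8 + 3 + 5 + 7 = 23
σ = (2, 0, 1, 3): 3 + 9 + 3 + (-9) = 6
σ = (2, 0, 3, 1): 3 + 9 + 19 + 4 = 35
σ = (2, 1, 0, 3): 3 + 25 + 14 + (-9) = 33
σ = (2, 1, 3, 0): 3 + 25 + 19 + 7 = 54
σ = (2, 3, 0, 1): 3 + 3 + 14 + 4 = 24
σ = (2, 3, 1, 0): 3 + 3 + 3 + 7 = 16
σ = (3, 0, 1, 2): (-4) + 9 + 3 + (-4) = 4
σ = (3, 0, 2, 1): (-4) + 9 + 5 + 4 = 14
σ = (3, 1, 0, 2): (-4) + 25 + 14 + (-4) = 31
σ = (3, 1, 2, 0): (-4) + 25 + 5 + 7 = 33
σ = (3, 2, 0, 1): (-4) + 12 + 14 + 4 = 26
σ = (3, 2, 1, 0): (-4) + 12 + 3 + 7 = 18
Optimal value attained by: σ = (3, 0, 1, 2).
Answer: det⊕(M) = 4; verdict: NONSINGULAR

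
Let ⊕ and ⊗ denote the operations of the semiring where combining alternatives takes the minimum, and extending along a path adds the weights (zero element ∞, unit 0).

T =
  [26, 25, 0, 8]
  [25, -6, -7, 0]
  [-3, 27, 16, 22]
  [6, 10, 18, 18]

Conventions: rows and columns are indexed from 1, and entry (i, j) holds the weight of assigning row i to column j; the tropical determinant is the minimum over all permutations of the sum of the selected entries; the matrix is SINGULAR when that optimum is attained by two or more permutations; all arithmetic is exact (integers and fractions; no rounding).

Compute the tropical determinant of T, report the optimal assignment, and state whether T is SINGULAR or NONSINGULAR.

σ = (1, 2, 3, 4): 26 + (-6) + 16 + 18 = 54
σ = (1, 2, 4, 3): 26 + (-6) + 22 + 18 = 60
σ = (1, 3, 2, 4): 26 + (-7) + 27 + 18 = 64
σ = (1, 3, 4, 2): 26 + (-7) + 22 + 10 = 51
σ = (1, 4, 2, 3): 26 + 0 + 27 + 18 = 71
σ = (1, 4, 3, 2): 26 + 0 + 16 + 10 = 52
σ = (2, 1, 3, 4): 25 + 25 + 16 + 18 = 84
σ = (2, 1, 4, 3): 25 + 25 + 22 + 18 = 90
σ = (2, 3, 1, 4): 25 + (-7) + (-3) + 18 = 33
σ = (2, 3, 4, 1): 25 + (-7) + 22 + 6 = 46
σ = (2, 4, 1, 3): 25 + 0 + (-3) + 18 = 40
σ = (2, 4, 3, 1): 25 + 0 + 16 + 6 = 47
σ = (3, 1, 2, 4): 0 + 25 + 27 + 18 = 70
σ = (3, 1, 4, 2): 0 + 25 + 22 + 10 = 57
σ = (3, 2, 1, 4): 0 + (-6) + (-3) + 18 = 9
σ = (3, 2, 4, 1): 0 + (-6) + 22 + 6 = 22
σ = (3, 4, 1, 2): 0 + 0 + (-3) + 10 = 7
σ = (3, 4, 2, 1): 0 + 0 + 27 + 6 = 33
σ = (4, 1, 2, 3): 8 + 25 + 27 + 18 = 78
σ = (4, 1, 3, 2): 8 + 25 + 16 + 10 = 59
σ = (4, 2, 1, 3): 8 + (-6) + (-3) + 18 = 17
σ = (4, 2, 3, 1): 8 + (-6) + 16 + 6 = 24
σ = (4, 3, 1, 2): 8 + (-7) + (-3) + 10 = 8
σ = (4, 3, 2, 1): 8 + (-7) + 27 + 6 = 34
Optimal value attained by: σ = (3, 4, 1, 2).
Answer: det⊕(T) = 7; verdict: NONSINGULAR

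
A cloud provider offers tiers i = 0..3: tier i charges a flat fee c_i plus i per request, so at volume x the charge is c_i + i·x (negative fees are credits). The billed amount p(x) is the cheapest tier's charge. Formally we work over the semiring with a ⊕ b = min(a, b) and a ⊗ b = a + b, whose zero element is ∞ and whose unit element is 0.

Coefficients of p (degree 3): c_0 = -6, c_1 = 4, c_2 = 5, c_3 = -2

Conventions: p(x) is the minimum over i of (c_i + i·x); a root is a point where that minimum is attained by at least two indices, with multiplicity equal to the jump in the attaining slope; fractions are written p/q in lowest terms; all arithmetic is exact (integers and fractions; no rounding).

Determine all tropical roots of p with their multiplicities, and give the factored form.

hull edge (i=0, c=-6) to (i=3, c=-2): slope 4/3, span 3
Factored form: p(x) = -2 ⊗ (x ⊕ (-4/3)) ⊗ (x ⊕ (-4/3)) ⊗ (x ⊕ (-4/3))
Answer: roots = -4/3 (mult 3)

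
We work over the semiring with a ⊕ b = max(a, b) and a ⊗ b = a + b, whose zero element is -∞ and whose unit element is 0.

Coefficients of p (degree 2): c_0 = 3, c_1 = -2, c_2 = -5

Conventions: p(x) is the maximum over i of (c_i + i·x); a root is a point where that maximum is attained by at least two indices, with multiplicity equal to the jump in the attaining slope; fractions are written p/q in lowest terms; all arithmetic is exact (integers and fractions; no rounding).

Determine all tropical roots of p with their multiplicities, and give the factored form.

hull edge (i=0, c=3) to (i=2, c=-5): slope -4, span 2
Factored form: p(x) = -5 ⊗ (x ⊕ 4) ⊗ (x ⊕ 4)
Answer: roots = 4 (mult 2)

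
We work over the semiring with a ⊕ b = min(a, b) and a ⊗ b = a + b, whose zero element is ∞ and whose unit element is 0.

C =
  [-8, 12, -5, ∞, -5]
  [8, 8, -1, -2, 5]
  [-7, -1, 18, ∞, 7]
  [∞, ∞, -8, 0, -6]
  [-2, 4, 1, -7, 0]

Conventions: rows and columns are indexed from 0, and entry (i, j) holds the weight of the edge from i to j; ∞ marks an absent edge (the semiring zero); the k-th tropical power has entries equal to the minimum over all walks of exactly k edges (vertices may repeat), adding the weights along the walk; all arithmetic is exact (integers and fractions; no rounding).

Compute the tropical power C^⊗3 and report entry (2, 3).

C^⊗2:
  [-16, -6, -13, -12, -13]
  [-8, -2, -10, -2, -8]
  [-15, 5, -12, -3, -12]
  [-15, -9, -8, -13, -6]
  [-10, 0, -15, -7, -13]
C^⊗3:
  [-24, -14, -21, -20, -21]
  [-17, -11, -13, -15, -13]
  [-23, -13, -20, -19, -20]
  [-23, -9, -21, -13, -20]
  [-22, -16, -15, -20, -15]
Key observation: the optimum is the walk 2->0->4->3, with weight (-7) + (-5) + (-7) = -19.
Optimal value attained by: walk 2->0->4->3.
Answer: (C^⊗3)[2][3] = -19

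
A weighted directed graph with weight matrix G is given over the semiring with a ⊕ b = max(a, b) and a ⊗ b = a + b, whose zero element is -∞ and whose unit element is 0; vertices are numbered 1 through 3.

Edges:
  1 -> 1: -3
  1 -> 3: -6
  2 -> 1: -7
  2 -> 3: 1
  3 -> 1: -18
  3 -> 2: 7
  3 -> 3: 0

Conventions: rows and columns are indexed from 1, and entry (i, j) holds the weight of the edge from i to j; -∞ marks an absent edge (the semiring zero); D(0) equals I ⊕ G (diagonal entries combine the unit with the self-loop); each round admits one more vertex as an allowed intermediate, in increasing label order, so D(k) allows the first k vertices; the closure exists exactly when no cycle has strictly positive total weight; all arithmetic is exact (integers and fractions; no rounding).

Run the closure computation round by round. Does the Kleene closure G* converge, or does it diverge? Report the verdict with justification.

D(0):
  [0, -∞, -6]
  [-7, 0, 1]
  [-18, 7, 0]
D(1):
  [0, -∞, -6]
  [-7, 0, 1]
  [-18, 7, 0]
Detection: at round 2, diagonal entry (3, 3) turns strictly positive.
Key observation: the cycle 3->2->3 has total weight 7 + 1, which is strictly positive.
Answer: DIVERGES — positive cycle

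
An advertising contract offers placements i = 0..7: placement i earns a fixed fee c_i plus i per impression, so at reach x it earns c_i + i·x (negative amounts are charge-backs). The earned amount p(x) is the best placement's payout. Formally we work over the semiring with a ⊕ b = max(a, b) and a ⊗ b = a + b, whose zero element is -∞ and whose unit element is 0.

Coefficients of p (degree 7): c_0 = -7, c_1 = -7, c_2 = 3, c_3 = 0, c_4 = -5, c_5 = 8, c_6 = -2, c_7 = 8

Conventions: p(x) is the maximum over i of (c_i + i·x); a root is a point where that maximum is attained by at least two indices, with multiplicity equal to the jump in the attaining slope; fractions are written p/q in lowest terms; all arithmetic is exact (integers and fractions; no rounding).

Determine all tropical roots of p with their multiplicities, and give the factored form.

hull edge (i=0, c=-7) to (i=2, c=3): slope 5, span 2
hull edge (i=2, c=3) to (i=5, c=8): slope 5/3, span 3
hull edge (i=5, c=8) to (i=7, c=8): slope 0, span 2
Factored form: p(x) = 8 ⊗ (x ⊕ (-5)) ⊗ (x ⊕ (-5)) ⊗ (x ⊕ (-5/3)) ⊗ (x ⊕ (-5/3)) ⊗ (x ⊕ (-5/3)) ⊗ (x ⊕ 0) ⊗ (x ⊕ 0)
Answer: roots = -5 (mult 2), -5/3 (mult 3), 0 (mult 2)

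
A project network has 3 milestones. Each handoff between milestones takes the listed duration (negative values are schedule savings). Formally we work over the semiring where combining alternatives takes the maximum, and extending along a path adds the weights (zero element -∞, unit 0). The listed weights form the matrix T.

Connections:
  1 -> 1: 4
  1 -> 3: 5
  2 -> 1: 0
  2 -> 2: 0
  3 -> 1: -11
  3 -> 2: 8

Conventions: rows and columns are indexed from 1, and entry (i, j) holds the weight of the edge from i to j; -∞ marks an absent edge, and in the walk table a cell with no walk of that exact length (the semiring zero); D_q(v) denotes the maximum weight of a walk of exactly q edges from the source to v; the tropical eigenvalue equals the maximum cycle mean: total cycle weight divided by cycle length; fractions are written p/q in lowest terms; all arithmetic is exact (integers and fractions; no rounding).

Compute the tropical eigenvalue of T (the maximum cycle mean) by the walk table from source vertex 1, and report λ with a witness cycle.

q=0: [0, -∞, -∞]
q=1: [4, -∞, 5]
q=2: [8, 13, 9]
q=3: [13, 17, 13]
Optimal cycle mean attained by: cycle 1->3->2->1, total 5 + 8 + 0, length 3.
Answer: λ = 13/3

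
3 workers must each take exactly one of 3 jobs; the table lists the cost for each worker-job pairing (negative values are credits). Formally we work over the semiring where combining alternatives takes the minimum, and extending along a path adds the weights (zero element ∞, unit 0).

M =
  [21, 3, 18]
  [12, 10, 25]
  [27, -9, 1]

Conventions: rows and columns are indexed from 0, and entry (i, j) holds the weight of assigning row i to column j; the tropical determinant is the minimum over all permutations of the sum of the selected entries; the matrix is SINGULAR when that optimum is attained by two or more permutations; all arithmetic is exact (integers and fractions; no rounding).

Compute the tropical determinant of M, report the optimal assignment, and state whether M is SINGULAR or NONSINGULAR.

σ = (0, 1, 2): 21 + 10 + 1 = 32
σ = (0, 2, 1): 21 + 25 + (-9) = 37
σ = (1, 0, 2): 3 + 12 + 1 = 16
σ = (1, 2, 0): 3 + 25 + 27 = 55
σ = (2, 0, 1): 18 + 12 + (-9) = 21
σ = (2, 1, 0): 18 + 10 + 27 = 55
Optimal value attained by: σ = (1, 0, 2).
Answer: det⊕(M) = 16; verdict: NONSINGULAR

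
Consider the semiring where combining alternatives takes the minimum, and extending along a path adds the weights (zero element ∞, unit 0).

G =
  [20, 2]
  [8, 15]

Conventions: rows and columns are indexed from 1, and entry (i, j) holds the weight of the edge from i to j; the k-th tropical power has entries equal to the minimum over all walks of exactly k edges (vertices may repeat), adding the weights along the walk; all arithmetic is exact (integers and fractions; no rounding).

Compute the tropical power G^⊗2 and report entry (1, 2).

G^⊗2:
  [10, 17]
  [23, 10]
Key observation: the optimum is the walk 1->2->2, with weight 2 + 15 = 17.
Optimal value attained by: walk 1->2->2.
Answer: (G^⊗2)[1][2] = 17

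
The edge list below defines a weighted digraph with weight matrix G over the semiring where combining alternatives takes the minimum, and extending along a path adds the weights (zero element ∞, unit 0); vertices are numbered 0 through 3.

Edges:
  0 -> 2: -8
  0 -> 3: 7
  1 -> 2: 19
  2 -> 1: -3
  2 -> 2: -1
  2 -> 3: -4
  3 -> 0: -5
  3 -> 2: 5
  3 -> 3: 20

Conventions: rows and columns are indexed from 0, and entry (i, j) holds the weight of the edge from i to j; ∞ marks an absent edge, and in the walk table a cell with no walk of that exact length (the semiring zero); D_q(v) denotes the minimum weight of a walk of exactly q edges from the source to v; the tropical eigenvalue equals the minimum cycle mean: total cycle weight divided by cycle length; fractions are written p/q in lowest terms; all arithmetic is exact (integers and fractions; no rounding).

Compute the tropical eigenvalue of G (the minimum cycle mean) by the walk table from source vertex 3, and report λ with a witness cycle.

q=0: [∞, ∞, ∞, 0]
q=1: [-5, ∞, 5, 20]
q=2: [15, 2, -13, 1]
q=3: [-4, -16, -14, -17]
q=4: [-22, -17, -15, -18]
Optimal cycle mean attained by: cycle 0->2->3->0, total (-8) + (-4) + (-5), length 3.
Answer: λ = -17/3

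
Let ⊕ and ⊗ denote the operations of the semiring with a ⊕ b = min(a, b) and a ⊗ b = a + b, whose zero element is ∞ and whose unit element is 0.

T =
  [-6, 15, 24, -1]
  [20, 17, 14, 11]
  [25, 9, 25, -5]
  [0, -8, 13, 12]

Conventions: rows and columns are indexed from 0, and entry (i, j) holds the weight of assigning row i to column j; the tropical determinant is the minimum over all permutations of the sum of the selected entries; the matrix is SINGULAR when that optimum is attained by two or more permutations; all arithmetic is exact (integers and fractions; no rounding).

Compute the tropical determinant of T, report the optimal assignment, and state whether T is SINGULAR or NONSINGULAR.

σ = (0, 1, 2, 3): (-6) + 17 + 25 + 12 = 48
σ = (0, 1, 3, 2): (-6) + 17 + (-5) + 13 = 19
σ = (0, 2, 1, 3): (-6) + 14 + 9 + 12 = 29
σ = (0, 2, 3, 1): (-6) + 14 + (-5) + (-8) = -5
σ = (0, 3, 1, 2): (-6) + 11 + 9 + 13 = 27
σ = (0, 3, 2, 1): (-6) + 11 + 25 + (-8) = 22
σ = (1, 0, 2, 3): 15 + 20 + 25 + 12 = 72
σ = (1, 0, 3, 2): 15 + 20 + (-5) + 13 = 43
σ = (1, 2, 0, 3): 15 + 14 + 25 + 12 = 66
σ = (1, 2, 3, 0): 15 + 14 + (-5) + 0 = 24
σ = (1, 3, 0, 2): 15 + 11 + 25 + 13 = 64
σ = (1, 3, 2, 0): 15 + 11 + 25 + 0 = 51
σ = (2, 0, 1, 3): 24 + 20 + 9 + 12 = 65
σ = (2, 0, 3, 1): 24 + 20 + (-5) + (-8) = 31
σ = (2, 1, 0, 3): 24 + 17 + 25 + 12 = 78
σ = (2, 1, 3, 0): 24 + 17 + (-5) + 0 = 36
σ = (2, 3, 0, 1): 24 + 11 + 25 + (-8) = 52
σ = (2, 3, 1, 0): 24 + 11 + 9 + 0 = 44
σ = (3, 0, 1, 2): (-1) + 20 + 9 + 13 = 41
σ = (3, 0, 2, 1): (-1) + 20 + 25 + (-8) = 36
σ = (3, 1, 0, 2): (-1) + 17 + 25 + 13 = 54
σ = (3, 1, 2, 0): (-1) + 17 + 25 + 0 = 41
σ = (3, 2, 0, 1): (-1) + 14 + 25 + (-8) = 30
σ = (3, 2, 1, 0): (-1) + 14 + 9 + 0 = 22
Optimal value attained by: σ = (0, 2, 3, 1).
Answer: det⊕(T) = -5; verdict: NONSINGULAR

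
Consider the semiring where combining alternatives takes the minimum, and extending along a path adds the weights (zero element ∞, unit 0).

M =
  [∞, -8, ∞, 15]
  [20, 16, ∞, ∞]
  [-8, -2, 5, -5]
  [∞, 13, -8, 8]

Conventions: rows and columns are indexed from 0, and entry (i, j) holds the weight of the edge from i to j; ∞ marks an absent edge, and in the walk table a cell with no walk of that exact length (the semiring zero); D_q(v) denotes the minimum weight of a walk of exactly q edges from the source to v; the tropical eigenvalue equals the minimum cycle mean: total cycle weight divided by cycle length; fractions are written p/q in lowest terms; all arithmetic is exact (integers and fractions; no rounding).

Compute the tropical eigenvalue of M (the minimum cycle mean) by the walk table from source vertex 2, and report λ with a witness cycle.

q=0: [∞, ∞, 0, ∞]
q=1: [-8, -2, 5, -5]
q=2: [-3, -16, -13, 0]
q=3: [-21, -15, -8, -18]
q=4: [-16, -29, -26, -13]
Optimal cycle mean attained by: cycle 2->3->2, total (-5) + (-8), length 2.
Answer: λ = -13/2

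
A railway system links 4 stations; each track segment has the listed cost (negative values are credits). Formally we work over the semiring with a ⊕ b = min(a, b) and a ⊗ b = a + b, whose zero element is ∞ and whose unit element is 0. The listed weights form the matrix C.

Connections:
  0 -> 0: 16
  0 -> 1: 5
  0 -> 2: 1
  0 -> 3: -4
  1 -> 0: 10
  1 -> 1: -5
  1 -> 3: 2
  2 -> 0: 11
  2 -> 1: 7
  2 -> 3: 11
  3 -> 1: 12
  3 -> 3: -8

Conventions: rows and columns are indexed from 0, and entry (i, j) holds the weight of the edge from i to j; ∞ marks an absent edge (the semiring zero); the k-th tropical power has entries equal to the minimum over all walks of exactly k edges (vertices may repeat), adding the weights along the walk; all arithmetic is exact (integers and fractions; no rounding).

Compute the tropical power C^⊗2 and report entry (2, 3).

C^⊗2:
  [12, 0, 17, -12]
  [5, -10, 11, -6]
  [17, 2, 12, 3]
  [22, 4, ∞, -16]
Key observation: the optimum is the walk 2->3->3, with weight 11 + (-8) = 3.
Optimal value attained by: walk 2->3->3.
Answer: (C^⊗2)[2][3] = 3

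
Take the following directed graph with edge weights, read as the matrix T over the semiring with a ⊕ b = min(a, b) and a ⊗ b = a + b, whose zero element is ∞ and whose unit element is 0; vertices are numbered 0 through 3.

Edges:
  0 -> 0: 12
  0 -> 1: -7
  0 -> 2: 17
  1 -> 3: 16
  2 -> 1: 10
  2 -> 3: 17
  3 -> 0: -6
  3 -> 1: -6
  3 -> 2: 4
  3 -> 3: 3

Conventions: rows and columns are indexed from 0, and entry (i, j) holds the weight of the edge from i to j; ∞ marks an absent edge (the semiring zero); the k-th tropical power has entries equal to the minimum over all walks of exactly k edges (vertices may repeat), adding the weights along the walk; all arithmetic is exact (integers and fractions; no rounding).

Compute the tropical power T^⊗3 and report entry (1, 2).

T^⊗2:
  [24, 5, 29, 9]
  [10, 10, 20, 19]
  [11, 11, 21, 20]
  [-3, -13, 7, 6]
T^⊗3:
  [3, 3, 13, 12]
  [13, 3, 23, 22]
  [14, 4, 24, 23]
  [0, -10, 10, 3]
Key observation: the optimum is the walk 1->3->3->2, with weight 16 + 3 + 4 = 23.
Optimal value attained by: walk 1->3->3->2.
Answer: (T^⊗3)[1][2] = 23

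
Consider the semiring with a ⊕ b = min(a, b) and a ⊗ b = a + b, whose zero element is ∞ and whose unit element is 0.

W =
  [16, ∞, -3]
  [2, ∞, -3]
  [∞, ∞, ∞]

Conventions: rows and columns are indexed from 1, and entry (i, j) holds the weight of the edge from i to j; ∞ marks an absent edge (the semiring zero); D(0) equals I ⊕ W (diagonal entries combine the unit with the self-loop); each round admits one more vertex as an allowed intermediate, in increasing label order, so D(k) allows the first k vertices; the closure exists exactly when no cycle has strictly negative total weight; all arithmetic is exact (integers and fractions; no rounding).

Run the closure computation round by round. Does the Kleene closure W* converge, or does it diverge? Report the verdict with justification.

D(0):
  [0, ∞, -3]
  [2, 0, -3]
  [∞, ∞, 0]
D(1):
  [0, ∞, -3]
  [2, 0, -3]
  [∞, ∞, 0]
D(2):
  [0, ∞, -3]
  [2, 0, -3]
  [∞, ∞, 0]
D(3):
  [0, ∞, -3]
  [2, 0, -3]
  [∞, ∞, 0]
Key observation: every diagonal entry stays at the unit through all rounds, so no improving cycle exists.
Answer: CONVERGES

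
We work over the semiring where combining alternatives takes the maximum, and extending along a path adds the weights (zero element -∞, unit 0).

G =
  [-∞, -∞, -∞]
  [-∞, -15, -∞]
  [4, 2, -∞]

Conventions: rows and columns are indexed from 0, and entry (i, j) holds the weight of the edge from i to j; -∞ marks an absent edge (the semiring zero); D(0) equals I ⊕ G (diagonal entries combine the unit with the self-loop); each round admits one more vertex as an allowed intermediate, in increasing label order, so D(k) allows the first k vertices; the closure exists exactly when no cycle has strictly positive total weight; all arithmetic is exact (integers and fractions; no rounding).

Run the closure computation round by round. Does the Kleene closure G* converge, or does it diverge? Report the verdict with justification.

D(0):
  [0, -∞, -∞]
  [-∞, 0, -∞]
  [4, 2, 0]
D(1):
  [0, -∞, -∞]
  [-∞, 0, -∞]
  [4, 2, 0]
D(2):
  [0, -∞, -∞]
  [-∞, 0, -∞]
  [4, 2, 0]
D(3):
  [0, -∞, -∞]
  [-∞, 0, -∞]
  [4, 2, 0]
Key observation: every diagonal entry stays at the unit through all rounds, so no improving cycle exists.
Answer: CONVERGES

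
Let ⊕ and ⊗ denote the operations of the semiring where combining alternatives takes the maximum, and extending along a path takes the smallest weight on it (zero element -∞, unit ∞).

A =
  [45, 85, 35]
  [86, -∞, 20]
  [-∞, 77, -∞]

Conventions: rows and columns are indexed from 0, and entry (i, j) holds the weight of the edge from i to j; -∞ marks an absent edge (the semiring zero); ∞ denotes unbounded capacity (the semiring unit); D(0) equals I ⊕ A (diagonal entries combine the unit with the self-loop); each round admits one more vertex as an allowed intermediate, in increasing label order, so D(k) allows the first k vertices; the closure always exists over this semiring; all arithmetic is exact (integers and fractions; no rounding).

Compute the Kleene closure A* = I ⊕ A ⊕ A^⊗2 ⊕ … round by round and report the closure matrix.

D(0):
  [∞, 85, 35]
  [86, ∞, 20]
  [-∞, 77, ∞]
D(1):
  [∞, 85, 35]
  [86, ∞, 35]
  [-∞, 77, ∞]
D(2):
  [∞, 85, 35]
  [86, ∞, 35]
  [77, 77, ∞]
D(3):
  [∞, 85, 35]
  [86, ∞, 35]
  [77, 77, ∞]
Answer: A* = [[∞, 85, 35], [86, ∞, 35], [77, 77, ∞]]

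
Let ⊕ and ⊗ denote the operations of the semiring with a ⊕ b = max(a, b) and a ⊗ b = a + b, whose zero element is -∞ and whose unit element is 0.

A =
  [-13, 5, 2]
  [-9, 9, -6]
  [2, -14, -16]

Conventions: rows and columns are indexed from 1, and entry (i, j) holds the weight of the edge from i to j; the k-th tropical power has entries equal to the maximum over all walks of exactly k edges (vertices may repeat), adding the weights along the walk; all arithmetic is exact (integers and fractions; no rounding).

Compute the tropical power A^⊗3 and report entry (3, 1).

A^⊗2:
  [4, 14, -1]
  [0, 18, 3]
  [-11, 7, 4]
A^⊗3:
  [5, 23, 8]
  [9, 27, 12]
  [6, 16, 1]
Key observation: the optimum is the walk 3->1->3->1, with weight 2 + 2 + 2 = 6.
Optimal value attained by: walk 3->1->3->1.
Answer: (A^⊗3)[3][1] = 6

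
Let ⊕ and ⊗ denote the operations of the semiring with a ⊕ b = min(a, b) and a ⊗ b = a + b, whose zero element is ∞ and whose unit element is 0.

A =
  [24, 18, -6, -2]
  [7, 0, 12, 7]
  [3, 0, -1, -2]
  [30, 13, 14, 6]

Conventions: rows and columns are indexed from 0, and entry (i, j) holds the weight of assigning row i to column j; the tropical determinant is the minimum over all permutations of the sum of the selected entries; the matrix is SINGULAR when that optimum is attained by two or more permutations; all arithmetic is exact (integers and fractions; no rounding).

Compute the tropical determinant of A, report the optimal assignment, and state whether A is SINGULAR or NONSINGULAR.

σ = (0, 1, 2, 3): 24 + 0 + (-1) + 6 = 29
σ = (0, 1, 3, 2): 24 + 0 + (-2) + 14 = 36
σ = (0, 2, 1, 3): 24 + 12 + 0 + 6 = 42
σ = (0, 2, 3, 1): 24 + 12 + (-2) + 13 = 47
σ = (0, 3, 1, 2): 24 + 7 + 0 + 14 = 45
σ = (0, 3, 2, 1): 24 + 7 + (-1) + 13 = 43
σ = (1, 0, 2, 3): 18 + 7 + (-1) + 6 = 30
σ = (1, 0, 3, 2): 18 + 7 + (-2) + 14 = 37
σ = (1, 2, 0, 3): 18 + 12 + 3 + 6 = 39
σ = (1, 2, 3, 0): 18 + 12 + (-2) + 30 = 58
σ = (1, 3, 0, 2): 18 + 7 + 3 + 14 = 42
σ = (1, 3, 2, 0): 18 + 7 + (-1) + 30 = 54
σ = (2, 0, 1, 3): (-6) + 7 + 0 + 6 = 7
σ = (2, 0, 3, 1): (-6) + 7 + (-2) + 13 = 12
σ = (2, 1, 0, 3): (-6) + 0 + 3 + 6 = 3
σ = (2, 1, 3, 0): (-6) + 0 + (-2) + 30 = 22
σ = (2, 3, 0, 1): (-6) + 7 + 3 + 13 = 17
σ = (2, 3, 1, 0): (-6) + 7 + 0 + 30 = 31
σ = (3, 0, 1, 2): (-2) + 7 + 0 + 14 = 19
σ = (3, 0, 2, 1): (-2) + 7 + (-1) + 13 = 17
σ = (3, 1, 0, 2): (-2) + 0 + 3 + 14 = 15
σ = (3, 1, 2, 0): (-2) + 0 + (-1) + 30 = 27
σ = (3, 2, 0, 1): (-2) + 12 + 3 + 13 = 26
σ = (3, 2, 1, 0): (-2) + 12 + 0 + 30 = 40
Optimal value attained by: σ = (2, 1, 0, 3).
Answer: det⊕(A) = 3; verdict: NONSINGULAR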